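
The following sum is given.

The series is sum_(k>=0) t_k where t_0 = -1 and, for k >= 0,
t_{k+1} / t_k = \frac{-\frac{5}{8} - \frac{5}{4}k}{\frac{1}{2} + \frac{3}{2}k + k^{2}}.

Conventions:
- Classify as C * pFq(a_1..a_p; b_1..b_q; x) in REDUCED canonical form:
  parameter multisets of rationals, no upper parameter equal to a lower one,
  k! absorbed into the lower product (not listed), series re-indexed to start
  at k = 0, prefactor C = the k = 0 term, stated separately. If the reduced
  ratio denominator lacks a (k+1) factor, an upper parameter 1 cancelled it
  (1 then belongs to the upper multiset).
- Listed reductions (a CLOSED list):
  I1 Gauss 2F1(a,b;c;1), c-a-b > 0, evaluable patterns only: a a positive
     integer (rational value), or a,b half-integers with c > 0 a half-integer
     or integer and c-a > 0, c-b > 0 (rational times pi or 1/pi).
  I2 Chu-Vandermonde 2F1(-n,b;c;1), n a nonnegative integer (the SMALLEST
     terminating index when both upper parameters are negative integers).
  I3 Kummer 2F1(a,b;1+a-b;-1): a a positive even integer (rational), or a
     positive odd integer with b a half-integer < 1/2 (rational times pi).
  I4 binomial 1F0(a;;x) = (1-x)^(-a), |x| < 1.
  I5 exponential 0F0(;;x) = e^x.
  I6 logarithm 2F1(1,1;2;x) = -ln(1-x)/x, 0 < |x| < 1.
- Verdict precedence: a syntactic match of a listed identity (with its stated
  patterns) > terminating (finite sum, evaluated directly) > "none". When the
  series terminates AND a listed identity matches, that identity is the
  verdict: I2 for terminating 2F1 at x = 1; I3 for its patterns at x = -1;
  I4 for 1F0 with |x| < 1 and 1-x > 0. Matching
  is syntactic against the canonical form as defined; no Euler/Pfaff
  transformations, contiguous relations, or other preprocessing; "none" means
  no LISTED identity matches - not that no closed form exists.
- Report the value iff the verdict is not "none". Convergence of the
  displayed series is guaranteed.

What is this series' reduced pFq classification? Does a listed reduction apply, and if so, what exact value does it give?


This is -1 * 0F0(-; -; -\frac{5}{4}) in reduced canonical form. Verdict: the I5 exponential reduction matches (the 0F0 exponential series at x = -\frac{5}{4}). Exact value: \left(-1\right) \cdot e^{-\frac{5}{4}}.

The tell: t_0 = -1 here, and the expanded ratio factors over Q; prefactor -1, roots give parameters.
Term ratio: r(k) = -\frac{5}{4} * 1 / [(k+1)] - poly over poly, x = -\frac{5}{4} from leading terms; C = -1 at k = 0.


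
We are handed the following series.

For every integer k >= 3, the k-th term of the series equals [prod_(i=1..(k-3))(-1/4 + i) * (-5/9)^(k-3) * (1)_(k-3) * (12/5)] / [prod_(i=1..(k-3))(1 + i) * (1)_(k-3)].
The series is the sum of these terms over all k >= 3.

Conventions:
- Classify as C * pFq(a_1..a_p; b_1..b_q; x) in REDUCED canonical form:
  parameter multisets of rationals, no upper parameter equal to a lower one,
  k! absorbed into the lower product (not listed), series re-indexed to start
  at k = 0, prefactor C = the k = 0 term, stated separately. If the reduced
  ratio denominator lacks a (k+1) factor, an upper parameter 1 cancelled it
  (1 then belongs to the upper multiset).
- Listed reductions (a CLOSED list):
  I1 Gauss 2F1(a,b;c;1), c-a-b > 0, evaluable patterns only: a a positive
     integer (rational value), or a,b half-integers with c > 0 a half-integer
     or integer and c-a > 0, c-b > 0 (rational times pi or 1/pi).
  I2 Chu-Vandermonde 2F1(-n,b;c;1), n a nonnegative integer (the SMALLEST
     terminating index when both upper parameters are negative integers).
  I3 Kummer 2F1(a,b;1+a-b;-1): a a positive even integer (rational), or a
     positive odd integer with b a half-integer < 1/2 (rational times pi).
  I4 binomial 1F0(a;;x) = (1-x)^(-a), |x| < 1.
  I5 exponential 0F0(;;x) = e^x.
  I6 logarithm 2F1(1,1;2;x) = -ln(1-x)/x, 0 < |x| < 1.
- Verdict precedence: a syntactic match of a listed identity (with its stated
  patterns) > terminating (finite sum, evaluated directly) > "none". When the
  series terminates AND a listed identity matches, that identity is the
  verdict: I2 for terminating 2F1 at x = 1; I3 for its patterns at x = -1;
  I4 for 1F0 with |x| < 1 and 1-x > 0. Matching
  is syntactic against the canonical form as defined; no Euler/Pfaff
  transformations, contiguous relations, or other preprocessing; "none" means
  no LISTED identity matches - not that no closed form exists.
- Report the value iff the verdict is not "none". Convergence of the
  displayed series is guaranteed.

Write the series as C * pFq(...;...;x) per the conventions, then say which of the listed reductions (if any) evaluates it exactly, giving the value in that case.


At argument -5/9: a 2F1 with upper {3/4, 1}, lower {2}, scaled by C = 12/5. Verdict: none - this 2F1 at x = -5/9 matches no listed pattern, and upper {3/4, 1} holds no stopper.

First insight: t_0 being 12/5, (1)_k (C = 12/5) is k! itself.
Adjacent-term ratio: r(k) = (-5/9) * (k+3/4) (k+1) / [(k+2) (k+1)] - rational in k, leading ratio (-5/9); with t_0 = 12/5, classification follows.


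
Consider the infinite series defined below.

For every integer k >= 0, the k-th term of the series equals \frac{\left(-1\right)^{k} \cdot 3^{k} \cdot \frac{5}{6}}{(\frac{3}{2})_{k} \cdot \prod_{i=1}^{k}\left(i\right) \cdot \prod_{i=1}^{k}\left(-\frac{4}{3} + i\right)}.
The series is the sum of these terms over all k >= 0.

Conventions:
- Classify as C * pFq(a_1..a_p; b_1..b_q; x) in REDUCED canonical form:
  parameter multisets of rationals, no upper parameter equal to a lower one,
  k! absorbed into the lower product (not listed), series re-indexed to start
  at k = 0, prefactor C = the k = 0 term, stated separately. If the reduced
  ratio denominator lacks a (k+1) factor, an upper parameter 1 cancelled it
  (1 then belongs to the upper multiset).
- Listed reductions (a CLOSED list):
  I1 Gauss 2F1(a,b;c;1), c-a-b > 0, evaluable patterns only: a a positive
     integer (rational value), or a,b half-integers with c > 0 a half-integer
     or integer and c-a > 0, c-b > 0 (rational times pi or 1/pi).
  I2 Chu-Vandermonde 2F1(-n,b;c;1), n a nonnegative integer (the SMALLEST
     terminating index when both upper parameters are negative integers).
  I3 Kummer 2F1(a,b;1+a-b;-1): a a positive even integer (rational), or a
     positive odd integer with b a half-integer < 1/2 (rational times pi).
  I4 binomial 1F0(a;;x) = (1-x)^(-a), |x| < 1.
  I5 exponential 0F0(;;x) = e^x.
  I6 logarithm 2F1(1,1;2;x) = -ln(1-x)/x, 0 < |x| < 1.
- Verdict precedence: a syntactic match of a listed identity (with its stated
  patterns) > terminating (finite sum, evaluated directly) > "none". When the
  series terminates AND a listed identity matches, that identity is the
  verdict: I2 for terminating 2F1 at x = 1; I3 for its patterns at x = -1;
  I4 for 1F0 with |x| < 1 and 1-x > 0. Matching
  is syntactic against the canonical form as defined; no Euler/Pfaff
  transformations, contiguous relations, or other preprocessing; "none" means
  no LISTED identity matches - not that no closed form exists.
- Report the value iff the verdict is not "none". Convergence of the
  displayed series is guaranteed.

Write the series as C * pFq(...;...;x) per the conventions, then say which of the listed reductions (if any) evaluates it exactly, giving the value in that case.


Reduced: x = -3, 0F2, upper = {-}, lower = {-\frac{1}{3}, \frac{3}{2}}, C = \frac{5}{6}. Verdict: none. No listed pattern accepts 0F2(-; -\frac{1}{3}, \frac{3}{2}; -3).

Key step: t_0 = \frac{5}{6} here, and the product of the first k integers (C = 5/6) is k!.
Consecutive-term ratio: r(k) = -3 * 1 / [(k-\frac{1}{3}) (k+\frac{3}{2}) (k+1)] ; factor over Q: parameters, x = -3, and C = \frac{5}{6}.


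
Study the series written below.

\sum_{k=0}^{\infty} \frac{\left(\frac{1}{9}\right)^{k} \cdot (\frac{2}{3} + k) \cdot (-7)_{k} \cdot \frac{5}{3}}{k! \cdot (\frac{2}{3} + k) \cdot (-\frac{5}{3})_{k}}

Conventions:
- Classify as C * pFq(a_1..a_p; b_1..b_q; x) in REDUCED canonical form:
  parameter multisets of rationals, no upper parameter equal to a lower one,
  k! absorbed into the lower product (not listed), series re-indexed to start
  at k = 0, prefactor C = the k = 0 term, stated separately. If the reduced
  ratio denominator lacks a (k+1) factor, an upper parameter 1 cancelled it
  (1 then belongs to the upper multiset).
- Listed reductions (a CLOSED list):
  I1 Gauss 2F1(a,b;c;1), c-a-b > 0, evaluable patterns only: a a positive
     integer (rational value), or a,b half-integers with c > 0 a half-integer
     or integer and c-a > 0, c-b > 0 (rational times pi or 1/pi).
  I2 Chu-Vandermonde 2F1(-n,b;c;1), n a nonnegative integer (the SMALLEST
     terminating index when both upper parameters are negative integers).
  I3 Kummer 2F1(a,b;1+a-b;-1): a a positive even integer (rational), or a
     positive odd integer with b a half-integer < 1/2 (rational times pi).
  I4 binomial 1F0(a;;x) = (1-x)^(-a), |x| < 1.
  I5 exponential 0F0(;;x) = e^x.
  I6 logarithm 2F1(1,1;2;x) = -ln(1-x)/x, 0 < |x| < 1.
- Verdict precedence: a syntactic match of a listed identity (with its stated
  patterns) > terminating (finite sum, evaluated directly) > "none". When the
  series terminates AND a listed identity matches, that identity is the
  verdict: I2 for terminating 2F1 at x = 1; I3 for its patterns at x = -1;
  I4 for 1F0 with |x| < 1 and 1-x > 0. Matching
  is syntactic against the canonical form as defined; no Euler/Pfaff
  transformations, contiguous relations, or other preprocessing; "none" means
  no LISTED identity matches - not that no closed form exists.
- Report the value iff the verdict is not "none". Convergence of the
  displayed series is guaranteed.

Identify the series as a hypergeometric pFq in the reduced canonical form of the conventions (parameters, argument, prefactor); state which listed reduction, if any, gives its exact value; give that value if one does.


At argument \frac{1}{9}: a 1F1 with upper {-7}, lower {-\frac{5}{3}}, scaled by C = \frac{5}{3}. Verdict: terminating. (-7)_k vanishes past k = 7, leaving a 8-term sum, computed directly. Sum: \frac{31461953}{11941020}.

First insight: t_0 being \frac{5}{3}, the factor k + 2/3 cancels (top and bottom), leaving C = 5/3, x = 1/9.
Step ratio: r(k) = \frac{1}{9} * (k-7) / [(k-\frac{5}{3}) (k+1)] - rational; roots negated = parameters, x = \frac{1}{9}, C = \frac{5}{3}.


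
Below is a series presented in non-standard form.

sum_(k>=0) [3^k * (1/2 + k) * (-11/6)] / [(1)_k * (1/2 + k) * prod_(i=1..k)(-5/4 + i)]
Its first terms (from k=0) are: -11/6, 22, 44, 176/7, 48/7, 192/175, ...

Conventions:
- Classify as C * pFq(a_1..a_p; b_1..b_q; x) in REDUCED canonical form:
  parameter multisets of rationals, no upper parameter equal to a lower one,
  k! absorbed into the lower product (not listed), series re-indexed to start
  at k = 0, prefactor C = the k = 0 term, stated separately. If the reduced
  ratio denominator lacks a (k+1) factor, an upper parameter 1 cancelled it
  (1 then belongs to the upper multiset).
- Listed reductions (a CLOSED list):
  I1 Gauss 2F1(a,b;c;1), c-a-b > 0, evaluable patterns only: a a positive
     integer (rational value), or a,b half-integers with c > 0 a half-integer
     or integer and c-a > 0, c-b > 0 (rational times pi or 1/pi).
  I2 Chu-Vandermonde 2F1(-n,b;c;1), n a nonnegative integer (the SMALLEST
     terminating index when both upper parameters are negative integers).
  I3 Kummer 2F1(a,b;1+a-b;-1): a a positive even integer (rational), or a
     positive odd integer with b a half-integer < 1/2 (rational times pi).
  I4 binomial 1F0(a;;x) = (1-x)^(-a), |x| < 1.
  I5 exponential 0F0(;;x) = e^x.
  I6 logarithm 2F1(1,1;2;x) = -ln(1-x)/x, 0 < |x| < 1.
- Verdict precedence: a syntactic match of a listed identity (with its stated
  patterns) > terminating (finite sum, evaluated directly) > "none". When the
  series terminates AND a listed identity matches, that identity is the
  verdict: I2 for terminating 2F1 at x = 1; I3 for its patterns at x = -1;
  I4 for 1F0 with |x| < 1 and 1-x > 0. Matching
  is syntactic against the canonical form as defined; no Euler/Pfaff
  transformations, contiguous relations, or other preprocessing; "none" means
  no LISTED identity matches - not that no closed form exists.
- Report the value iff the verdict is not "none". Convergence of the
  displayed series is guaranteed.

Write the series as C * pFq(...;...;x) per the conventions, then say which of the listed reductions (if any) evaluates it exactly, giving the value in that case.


The series (x = 3) is 0F1: upper {-}, lower {-1/4}, prefactor -11/6. Verdict: none - at argument 3 the multisets {-} ; {-1/4} match no listed identity.

Key step: from the first term -11/6: (1)_k (C = -11/6, x = 3) is k! itself.
Consecutive-term ratio: r(k) = 3 * 1 / [(k-1/4) (k+1)] ; factor over Q: parameters, x = 3, and C = -11/6.


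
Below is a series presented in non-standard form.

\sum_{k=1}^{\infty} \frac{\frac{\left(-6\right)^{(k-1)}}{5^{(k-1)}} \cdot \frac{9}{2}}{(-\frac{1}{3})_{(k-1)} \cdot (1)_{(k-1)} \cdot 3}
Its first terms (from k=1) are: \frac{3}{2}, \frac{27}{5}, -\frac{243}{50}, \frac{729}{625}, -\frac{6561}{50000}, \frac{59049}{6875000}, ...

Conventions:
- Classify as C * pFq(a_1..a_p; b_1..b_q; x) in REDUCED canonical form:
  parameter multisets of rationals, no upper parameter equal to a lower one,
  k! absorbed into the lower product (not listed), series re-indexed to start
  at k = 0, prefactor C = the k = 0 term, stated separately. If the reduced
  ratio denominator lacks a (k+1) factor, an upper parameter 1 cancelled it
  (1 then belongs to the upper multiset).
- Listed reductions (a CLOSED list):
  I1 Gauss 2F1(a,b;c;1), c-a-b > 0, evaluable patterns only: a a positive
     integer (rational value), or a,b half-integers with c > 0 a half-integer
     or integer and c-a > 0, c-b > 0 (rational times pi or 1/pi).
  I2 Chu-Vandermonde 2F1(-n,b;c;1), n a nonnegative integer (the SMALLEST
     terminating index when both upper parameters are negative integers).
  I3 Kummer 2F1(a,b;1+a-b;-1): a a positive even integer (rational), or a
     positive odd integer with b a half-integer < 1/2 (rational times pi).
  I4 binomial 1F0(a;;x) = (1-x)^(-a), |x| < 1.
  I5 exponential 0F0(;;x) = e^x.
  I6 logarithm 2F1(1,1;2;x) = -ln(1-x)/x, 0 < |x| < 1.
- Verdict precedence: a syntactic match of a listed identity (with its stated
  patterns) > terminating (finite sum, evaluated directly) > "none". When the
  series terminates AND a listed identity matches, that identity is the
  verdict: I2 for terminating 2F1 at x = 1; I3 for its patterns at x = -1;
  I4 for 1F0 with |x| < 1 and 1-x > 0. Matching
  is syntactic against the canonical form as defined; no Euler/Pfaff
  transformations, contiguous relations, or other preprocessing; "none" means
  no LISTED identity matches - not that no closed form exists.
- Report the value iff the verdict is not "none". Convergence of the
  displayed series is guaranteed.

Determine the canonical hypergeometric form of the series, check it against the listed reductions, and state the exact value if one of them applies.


At argument -\frac{6}{5}: a 0F1 with upper {-}, lower {-\frac{1}{3}}, scaled by C = \frac{3}{2}. Verdict: none - this 0F1 at x = -\frac{6}{5} matches no listed pattern, and upper {-} holds no stopper.

Key step: t_0 being \frac{3}{2}, (1)_k (C = 3/2, x = -6/5) is k! itself.
Ratio: r(k) = -\frac{6}{5} * 1 / [(k-\frac{1}{3}) (k+1)] ; factor over Q: parameters, x = -\frac{6}{5}, and C = \frac{3}{2}.


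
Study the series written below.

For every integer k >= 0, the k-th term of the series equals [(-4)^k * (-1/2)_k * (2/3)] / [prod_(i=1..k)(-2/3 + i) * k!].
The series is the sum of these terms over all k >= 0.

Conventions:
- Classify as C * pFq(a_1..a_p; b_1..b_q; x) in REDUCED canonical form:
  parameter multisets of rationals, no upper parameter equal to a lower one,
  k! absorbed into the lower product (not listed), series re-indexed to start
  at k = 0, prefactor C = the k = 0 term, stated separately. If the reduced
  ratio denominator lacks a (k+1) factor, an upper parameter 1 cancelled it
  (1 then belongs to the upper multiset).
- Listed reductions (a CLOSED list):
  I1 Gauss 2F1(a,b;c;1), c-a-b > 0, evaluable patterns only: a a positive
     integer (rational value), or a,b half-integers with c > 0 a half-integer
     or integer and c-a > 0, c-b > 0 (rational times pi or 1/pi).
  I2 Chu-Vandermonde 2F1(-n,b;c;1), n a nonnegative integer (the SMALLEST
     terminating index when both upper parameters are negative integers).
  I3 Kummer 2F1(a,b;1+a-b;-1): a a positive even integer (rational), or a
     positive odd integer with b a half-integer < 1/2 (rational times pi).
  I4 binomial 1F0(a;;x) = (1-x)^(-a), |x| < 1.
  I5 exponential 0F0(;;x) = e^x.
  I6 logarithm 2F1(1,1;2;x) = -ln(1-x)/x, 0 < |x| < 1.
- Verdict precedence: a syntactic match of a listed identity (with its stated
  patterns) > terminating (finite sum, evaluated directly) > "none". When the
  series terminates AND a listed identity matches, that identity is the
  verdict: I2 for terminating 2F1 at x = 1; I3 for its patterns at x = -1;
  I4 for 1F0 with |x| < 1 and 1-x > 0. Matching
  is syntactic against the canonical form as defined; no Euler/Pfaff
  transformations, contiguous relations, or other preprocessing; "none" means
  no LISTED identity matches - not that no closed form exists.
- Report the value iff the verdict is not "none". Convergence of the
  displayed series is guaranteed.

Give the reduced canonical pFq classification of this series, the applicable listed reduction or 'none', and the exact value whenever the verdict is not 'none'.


Canonical form: C = 2/3 times 1F1 with upper {-1/2}, lower {1/3}, x = -4. Verdict: none - at argument -4 the multisets {-1/2} ; {1/3} match no listed identity.

The tell: from the first term 2/3: the lower running product (prefactor 2/3) is a rising factorial.
Term ratio: r(k) = (-4) * (k-1/2) / [(k+1/3) (k+1)] - rational in k, leading ratio (-4); with t_0 = 2/3, classification follows.


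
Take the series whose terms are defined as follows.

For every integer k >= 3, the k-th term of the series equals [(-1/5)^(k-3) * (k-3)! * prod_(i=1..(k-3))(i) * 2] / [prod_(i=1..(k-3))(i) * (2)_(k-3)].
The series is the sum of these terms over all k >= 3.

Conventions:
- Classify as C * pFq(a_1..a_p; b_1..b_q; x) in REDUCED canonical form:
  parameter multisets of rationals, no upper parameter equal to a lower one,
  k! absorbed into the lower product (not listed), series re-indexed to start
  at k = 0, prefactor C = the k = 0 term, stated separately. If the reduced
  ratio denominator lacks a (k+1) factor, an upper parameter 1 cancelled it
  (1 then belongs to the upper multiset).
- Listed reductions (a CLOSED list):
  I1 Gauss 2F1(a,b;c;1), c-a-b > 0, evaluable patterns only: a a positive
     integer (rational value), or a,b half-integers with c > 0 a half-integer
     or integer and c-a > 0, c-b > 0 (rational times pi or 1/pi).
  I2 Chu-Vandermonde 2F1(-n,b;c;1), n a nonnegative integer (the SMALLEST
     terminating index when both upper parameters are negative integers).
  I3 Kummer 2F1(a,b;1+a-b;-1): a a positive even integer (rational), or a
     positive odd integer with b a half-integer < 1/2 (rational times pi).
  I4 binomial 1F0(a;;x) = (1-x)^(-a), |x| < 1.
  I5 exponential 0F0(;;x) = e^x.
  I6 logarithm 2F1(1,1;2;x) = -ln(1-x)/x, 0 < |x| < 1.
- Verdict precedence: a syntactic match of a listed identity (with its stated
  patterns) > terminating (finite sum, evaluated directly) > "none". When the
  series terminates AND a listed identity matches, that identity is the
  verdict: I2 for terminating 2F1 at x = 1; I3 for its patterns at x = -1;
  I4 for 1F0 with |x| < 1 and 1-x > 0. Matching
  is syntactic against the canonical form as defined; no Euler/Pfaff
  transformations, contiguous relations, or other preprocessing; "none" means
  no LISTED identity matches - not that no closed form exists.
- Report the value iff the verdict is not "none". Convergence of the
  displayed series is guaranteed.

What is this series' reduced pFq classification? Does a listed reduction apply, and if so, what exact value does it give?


Prefactor 2, argument -1/5: 2F1 with upper {1, 1} over lower {2}. Verdict: the logarithmic series (I6) fires (the logarithm: parameters (1,1;2), x = -1/5). Hence: 10 * ln(6/5).

Structural cue: t_0 = 2 here, and the running product (C = 2, x = -1/5) telescopes to a rising factorial.
Term ratio: r(k) = (-1/5) * (k+1) (k+1) / [(k+2) (k+1)] - rational in k, leading ratio (-1/5); with t_0 = 2, classification follows.


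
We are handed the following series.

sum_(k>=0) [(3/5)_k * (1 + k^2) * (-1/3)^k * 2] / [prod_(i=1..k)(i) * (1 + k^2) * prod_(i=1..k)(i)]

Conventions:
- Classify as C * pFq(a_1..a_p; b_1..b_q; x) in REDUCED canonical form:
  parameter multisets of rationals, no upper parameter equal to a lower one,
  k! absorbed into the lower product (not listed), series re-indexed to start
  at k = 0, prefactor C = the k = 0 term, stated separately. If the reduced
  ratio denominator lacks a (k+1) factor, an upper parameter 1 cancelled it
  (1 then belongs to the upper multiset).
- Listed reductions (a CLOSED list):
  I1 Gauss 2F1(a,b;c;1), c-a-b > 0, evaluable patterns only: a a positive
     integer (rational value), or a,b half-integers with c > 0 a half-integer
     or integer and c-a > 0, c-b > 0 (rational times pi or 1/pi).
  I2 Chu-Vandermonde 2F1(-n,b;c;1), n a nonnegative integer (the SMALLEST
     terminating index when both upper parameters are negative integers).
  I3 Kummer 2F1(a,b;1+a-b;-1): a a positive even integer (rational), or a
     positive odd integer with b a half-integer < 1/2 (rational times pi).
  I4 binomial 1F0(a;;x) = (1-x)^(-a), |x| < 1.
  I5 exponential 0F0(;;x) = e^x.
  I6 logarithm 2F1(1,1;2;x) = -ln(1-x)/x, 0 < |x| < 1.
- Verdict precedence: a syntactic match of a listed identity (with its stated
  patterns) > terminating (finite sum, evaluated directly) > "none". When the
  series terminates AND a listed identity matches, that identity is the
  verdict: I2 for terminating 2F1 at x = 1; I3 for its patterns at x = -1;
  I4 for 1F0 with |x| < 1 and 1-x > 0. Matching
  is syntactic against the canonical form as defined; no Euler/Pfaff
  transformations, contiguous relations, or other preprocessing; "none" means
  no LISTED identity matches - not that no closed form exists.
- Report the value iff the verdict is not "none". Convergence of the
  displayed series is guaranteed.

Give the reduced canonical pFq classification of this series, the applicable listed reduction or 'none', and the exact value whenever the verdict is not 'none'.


Classification (C = 2): 1F1 with upper {3/5}, lower {1}, argument x = -1/3. Verdict: none (x = -1/3): each listed identity misses the multisets {3/5} ; {1}.

Structural cue: t_0 being 2, the lower running product (C = 2) is a rising factorial.
Term ratio: r(k) = (-1/3) * (k+3/5) / [(k+1) (k+1)] - rational in k. x = (-1/3); t_0 = 2; negate the roots.


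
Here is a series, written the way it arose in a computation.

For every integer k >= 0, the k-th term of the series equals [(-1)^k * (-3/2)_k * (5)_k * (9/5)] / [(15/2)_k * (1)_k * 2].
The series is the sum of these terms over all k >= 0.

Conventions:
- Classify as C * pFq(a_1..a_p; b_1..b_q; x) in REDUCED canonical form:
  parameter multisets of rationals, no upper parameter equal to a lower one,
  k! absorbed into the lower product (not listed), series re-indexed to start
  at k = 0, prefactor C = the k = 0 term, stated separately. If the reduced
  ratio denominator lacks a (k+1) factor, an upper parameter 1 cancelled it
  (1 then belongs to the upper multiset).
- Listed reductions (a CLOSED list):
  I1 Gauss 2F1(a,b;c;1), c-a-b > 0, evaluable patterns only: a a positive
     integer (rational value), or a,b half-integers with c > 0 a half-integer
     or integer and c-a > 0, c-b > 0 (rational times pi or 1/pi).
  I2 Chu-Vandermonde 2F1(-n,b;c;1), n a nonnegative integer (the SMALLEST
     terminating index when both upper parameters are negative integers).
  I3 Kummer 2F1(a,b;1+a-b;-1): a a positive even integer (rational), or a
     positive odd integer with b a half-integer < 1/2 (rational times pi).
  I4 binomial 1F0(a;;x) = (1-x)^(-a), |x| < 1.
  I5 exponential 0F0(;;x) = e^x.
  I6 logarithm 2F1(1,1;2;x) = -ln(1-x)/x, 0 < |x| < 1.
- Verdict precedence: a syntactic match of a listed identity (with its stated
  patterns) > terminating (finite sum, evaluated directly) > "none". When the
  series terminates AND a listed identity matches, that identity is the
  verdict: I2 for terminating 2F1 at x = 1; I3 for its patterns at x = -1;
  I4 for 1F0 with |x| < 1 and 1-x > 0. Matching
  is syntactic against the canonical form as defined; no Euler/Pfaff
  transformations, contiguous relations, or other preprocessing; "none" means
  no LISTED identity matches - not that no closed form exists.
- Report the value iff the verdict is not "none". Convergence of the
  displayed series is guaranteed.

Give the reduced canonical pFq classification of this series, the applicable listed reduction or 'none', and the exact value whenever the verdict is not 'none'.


Reduced: x = -1, 2F1, upper = {-3/2, 5}, lower = {15/2}, C = 9/10. Verdict: the Kummer evaluation I3 applies (x = -1; c = 15/2 equals 1+a-b for upper {-3/2, 5}: listed pattern). Exact value: (81081/131072) * pi.

Structural cue: from the first term 9/10: the constant factors (C = 9/10) combine into one prefactor.
Ratio: r(k) = (-1) * (k-3/2) (k+5) / [(k+15/2) (k+1)] - rational in k, leading ratio (-1); with t_0 = 9/10, classification follows.


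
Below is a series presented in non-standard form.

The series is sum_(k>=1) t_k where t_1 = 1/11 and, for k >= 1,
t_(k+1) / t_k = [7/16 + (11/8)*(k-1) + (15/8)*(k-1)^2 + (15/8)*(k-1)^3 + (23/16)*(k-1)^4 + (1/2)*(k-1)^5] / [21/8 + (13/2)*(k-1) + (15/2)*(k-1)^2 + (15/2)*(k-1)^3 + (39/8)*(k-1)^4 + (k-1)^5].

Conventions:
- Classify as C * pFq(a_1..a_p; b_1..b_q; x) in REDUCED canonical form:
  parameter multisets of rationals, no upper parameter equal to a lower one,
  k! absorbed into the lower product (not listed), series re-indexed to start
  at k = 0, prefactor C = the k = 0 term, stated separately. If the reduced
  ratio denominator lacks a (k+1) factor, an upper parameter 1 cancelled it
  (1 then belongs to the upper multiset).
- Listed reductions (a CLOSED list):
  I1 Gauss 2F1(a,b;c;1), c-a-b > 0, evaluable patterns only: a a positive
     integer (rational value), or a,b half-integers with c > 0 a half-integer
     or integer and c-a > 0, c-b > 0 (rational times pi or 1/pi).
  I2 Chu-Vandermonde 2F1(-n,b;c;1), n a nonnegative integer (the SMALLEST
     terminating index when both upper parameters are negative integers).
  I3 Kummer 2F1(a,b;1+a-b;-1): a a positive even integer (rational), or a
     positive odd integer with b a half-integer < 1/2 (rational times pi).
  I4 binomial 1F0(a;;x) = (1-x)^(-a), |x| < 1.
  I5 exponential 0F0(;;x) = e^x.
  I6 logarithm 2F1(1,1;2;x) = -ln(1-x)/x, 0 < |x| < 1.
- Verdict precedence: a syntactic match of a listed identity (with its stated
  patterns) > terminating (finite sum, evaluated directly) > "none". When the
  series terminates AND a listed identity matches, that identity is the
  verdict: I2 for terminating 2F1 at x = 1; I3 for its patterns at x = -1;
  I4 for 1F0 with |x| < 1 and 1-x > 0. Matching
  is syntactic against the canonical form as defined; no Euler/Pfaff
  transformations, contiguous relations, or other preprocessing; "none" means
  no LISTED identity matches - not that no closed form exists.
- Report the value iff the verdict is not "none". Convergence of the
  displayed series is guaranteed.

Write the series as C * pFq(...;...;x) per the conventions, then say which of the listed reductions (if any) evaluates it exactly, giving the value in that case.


With C = 1/11: the canonical form is 2F1(1, 1; 3; 1/2). Verdict: no listed reduction: x = 1/2 and upper {1, 1} fail every I1-I6 pattern.

Key observation: t_0 = 1/11 here, and the parameter 7/8 appears in both the upper and lower lists and cancels (alongside the other common factor).
Step ratio: r(k) = (1/2) * (k+1) (k+1) / [(k+3) (k+1)] - rational; roots negated = parameters, x = (1/2), C = 1/11.


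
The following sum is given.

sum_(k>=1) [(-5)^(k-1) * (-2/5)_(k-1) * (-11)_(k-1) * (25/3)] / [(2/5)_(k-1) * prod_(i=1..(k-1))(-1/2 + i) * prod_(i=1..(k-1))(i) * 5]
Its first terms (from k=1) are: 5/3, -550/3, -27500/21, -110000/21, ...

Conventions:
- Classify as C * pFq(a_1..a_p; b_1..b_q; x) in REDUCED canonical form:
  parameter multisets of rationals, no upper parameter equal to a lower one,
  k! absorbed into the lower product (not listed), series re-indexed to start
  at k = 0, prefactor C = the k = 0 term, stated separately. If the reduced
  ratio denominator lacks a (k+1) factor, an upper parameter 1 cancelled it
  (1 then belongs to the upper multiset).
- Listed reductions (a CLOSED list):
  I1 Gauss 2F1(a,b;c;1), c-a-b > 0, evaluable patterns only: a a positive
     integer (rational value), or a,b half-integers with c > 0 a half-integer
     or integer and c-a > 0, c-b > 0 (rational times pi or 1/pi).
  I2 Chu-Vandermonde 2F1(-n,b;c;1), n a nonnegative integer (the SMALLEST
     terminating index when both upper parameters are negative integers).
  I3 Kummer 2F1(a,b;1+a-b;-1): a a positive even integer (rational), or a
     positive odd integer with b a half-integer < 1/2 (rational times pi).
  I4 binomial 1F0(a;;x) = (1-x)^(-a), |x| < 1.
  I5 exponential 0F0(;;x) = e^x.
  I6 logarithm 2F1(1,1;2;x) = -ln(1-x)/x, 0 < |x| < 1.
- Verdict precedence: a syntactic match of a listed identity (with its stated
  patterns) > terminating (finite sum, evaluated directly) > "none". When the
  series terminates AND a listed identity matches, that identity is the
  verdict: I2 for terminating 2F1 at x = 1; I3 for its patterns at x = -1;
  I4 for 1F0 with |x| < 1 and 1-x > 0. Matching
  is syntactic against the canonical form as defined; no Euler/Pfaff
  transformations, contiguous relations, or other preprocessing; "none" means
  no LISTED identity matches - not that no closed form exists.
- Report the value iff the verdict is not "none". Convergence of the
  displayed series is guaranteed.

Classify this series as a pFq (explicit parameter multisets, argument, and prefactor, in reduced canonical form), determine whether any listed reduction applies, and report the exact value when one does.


At argument -5: a 2F2 with upper {-11, -2/5}, lower {2/5, 1/2}, scaled by C = 5/3. Verdict: terminating. With -11 upstairs the series is a 12-term polynomial sum; evaluated term by term. Value: -923126499826656365/17970291029691.

Key observation: with t_0 = 5/3, the product of the first k integers (C = 5/3, x = -5) is k!.
Consecutive-term ratio: r(k) = (-5) * (k-11) (k-2/5) / [(k+2/5) (k+1/2) (k+1)] - rational; roots negated = parameters, x = (-5), C = 5/3.


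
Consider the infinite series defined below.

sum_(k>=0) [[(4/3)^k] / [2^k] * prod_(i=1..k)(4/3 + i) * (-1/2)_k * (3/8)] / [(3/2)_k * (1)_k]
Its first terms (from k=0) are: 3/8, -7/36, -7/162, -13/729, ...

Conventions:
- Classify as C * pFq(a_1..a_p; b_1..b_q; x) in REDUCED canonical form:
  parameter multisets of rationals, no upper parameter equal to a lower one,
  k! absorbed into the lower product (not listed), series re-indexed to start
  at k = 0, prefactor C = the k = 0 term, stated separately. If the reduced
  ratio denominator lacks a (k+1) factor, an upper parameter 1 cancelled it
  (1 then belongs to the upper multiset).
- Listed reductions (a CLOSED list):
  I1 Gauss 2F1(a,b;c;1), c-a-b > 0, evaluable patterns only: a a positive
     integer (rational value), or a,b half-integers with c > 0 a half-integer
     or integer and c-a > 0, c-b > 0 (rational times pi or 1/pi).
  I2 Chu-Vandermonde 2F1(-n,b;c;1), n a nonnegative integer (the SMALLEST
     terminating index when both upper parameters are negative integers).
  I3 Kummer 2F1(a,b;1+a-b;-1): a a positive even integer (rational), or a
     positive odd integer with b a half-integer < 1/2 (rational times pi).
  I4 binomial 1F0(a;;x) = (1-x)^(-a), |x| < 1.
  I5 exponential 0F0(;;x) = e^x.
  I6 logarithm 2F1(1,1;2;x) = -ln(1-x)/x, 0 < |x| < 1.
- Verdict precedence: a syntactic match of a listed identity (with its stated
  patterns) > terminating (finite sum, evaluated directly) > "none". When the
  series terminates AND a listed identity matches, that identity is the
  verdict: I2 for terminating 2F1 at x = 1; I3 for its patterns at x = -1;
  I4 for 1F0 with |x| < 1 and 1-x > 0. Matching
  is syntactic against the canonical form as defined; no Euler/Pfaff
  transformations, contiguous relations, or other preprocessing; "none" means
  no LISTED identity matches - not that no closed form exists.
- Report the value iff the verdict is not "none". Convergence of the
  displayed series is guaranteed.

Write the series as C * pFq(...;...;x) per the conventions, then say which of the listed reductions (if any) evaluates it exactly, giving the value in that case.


x = 2/3 here; the reduced form reads 2F1, upper {-1/2, 7/3}, lower {3/2}, C = 3/8. Verdict: none (x = 2/3): each listed identity misses the multisets {-1/2, 7/3} ; {3/2}.

Key observation: t_0 being 3/8, (1)_k (prefactor 3/8) is k! itself.
Ratio: r(k) = (2/3) * (k-1/2) (k+7/3) / [(k+3/2) (k+1)] - poly over poly, x = (2/3) from leading terms; C = 3/8 at k = 0.


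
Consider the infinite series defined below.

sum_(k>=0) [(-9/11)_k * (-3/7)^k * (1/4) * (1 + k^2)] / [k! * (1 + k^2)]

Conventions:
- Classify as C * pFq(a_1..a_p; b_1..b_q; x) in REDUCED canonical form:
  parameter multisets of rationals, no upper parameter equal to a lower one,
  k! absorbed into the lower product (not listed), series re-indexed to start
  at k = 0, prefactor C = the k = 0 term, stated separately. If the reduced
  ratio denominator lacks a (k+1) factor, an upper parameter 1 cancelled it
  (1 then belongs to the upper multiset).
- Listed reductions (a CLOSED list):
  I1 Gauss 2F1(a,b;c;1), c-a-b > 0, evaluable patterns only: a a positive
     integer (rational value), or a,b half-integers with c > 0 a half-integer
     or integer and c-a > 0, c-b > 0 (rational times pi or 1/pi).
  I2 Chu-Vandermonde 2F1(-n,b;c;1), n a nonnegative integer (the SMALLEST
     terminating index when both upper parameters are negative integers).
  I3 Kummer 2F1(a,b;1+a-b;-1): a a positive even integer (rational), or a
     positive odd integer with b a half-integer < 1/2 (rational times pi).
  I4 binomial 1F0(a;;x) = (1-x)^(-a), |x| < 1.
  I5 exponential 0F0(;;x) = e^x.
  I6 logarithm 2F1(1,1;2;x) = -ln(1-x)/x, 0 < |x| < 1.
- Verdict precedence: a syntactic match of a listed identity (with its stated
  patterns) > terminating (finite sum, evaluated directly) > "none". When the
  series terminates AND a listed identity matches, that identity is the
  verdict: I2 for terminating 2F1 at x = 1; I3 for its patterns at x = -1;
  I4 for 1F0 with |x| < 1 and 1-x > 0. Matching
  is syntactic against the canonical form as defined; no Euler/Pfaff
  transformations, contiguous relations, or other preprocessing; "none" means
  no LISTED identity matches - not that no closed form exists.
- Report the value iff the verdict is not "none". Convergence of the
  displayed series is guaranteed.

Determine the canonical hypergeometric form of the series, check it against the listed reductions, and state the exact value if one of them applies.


Canonical form: C = 1/4 times 1F0 with upper {-9/11}, lower {-}, x = -3/7. Verdict: binomial (I4) matches (the 1F0 binomial series: exponent 9/11, x = -3/7). Exact value: (1/4) * (10/7)^(9/11).

Structural cue: with t_0 = 1/4, the factor k^2 + 1 cancels (top and bottom), leaving prefactor 1/4.
Term ratio: r(k) = (-3/7) * (k-9/11) / [(k+1)] - rational in k. x = (-3/7); t_0 = 1/4; negate the roots.


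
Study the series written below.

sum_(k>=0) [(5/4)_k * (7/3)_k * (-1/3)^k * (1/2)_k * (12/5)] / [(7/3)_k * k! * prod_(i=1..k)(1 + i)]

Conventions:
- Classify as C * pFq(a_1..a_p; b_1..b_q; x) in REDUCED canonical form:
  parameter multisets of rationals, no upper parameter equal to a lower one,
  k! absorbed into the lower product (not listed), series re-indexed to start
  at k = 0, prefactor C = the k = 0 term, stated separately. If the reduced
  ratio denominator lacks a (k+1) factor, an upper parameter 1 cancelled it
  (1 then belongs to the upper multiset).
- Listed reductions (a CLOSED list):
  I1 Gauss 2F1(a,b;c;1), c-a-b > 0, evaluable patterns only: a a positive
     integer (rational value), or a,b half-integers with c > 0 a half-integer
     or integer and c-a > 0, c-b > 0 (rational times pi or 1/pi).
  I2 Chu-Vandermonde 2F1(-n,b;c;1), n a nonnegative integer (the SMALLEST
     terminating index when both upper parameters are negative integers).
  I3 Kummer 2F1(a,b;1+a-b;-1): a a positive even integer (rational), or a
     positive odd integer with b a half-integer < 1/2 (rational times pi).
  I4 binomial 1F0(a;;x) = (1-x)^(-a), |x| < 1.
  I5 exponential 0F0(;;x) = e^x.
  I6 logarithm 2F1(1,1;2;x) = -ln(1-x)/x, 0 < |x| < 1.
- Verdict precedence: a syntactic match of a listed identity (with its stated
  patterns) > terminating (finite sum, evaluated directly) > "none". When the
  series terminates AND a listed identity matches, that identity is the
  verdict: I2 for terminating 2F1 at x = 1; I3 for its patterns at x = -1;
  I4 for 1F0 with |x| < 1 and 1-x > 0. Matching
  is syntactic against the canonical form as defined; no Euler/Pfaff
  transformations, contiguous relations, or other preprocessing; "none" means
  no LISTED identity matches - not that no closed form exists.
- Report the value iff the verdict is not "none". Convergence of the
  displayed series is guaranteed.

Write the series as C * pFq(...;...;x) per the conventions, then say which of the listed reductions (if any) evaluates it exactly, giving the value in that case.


At argument -1/3: a 2F1 with upper {1/2, 5/4}, lower {2}, scaled by C = 12/5. Verdict: none. Every listed pattern misses the 2F1 form at -1/3, upper {1/2, 5/4}.

First insight: from the first term 12/5: the parameter 7/3 appears in both the upper and lower lists and cancels.
Step ratio: r(k) = (-1/3) * (k+1/2) (k+5/4) / [(k+2) (k+1)] ; factor over Q: parameters, x = (-1/3), and C = 12/5.


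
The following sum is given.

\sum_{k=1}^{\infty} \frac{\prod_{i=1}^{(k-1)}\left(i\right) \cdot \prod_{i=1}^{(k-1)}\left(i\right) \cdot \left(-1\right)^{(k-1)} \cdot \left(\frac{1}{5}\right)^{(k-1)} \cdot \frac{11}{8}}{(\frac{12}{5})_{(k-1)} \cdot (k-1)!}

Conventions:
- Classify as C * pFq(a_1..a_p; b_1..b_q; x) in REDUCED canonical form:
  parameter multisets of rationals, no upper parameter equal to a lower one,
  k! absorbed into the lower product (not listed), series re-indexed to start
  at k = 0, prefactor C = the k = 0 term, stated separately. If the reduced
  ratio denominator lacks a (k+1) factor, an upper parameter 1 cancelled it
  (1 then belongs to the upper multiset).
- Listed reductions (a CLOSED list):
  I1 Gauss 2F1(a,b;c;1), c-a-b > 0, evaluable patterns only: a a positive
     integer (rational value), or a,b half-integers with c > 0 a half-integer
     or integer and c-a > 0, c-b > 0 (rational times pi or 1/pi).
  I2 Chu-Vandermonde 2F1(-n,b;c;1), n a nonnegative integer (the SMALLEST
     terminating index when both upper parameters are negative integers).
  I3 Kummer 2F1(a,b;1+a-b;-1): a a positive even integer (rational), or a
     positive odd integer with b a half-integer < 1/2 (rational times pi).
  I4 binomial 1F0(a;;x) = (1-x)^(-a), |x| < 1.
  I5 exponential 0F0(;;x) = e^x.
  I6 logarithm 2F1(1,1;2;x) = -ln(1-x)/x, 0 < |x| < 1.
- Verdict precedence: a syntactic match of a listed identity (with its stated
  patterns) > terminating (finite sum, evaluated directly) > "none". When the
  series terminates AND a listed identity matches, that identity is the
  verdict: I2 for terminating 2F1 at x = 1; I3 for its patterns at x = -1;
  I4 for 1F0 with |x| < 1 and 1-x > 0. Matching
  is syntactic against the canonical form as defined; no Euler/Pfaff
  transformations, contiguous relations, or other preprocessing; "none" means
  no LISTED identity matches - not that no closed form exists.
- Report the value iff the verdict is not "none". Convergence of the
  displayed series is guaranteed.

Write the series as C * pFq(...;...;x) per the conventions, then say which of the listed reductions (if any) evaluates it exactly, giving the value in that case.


This is \frac{11}{8} * 2F1(1, 1; \frac{12}{5}; -\frac{1}{5}) in reduced canonical form. Verdict: none here - no I1-I6 shape fits x = -\frac{1}{5} with lower {\frac{12}{5}}.

First insight: with t_0 = \frac{11}{8}, the (-1)^k factor (C = 11/8) folds into the argument's sign.
Ratio: r(k) = -\frac{1}{5} * (k+1) (k+1) / [(k+\frac{12}{5}) (k+1)] - rational in k, leading ratio -\frac{1}{5}; with t_0 = \frac{11}{8}, classification follows.
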